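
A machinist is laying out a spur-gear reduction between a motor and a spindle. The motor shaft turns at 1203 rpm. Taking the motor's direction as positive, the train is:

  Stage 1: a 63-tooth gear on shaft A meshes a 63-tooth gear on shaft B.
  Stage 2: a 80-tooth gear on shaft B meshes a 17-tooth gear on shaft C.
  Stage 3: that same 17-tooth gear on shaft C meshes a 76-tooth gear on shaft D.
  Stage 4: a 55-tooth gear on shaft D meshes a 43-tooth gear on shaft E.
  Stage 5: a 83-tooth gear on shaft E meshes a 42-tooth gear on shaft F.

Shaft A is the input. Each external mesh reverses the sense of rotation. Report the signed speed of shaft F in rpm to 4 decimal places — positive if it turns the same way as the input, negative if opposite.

Stage 1 [63T→63T]: ω = 1203.0000×63/63 = 1203.0000 rpm, dir flips to −; running = −1203.0000
Stage 2 [80T→17T]: ω = 1203.0000×80/17 = 5661.1765 rpm, dir flips to +; running = +5661.1765
Stage 3 [17T→76T]: ω = 5661.1765×17/76 = 1266.3158 rpm, dir flips to −; running = −1266.3158
Stage 4 [55T→43T]: ω = 1266.3158×55/43 = 1619.7062 rpm, dir flips to +; running = +1619.7062
Stage 5 [83T→42T]: ω = 1619.7062×83/42 = 3200.8481 rpm, dir flips to −; running = −3200.8481

-3200.8481 rpm (opposite to input, |ω| = 3200.8481 rpm)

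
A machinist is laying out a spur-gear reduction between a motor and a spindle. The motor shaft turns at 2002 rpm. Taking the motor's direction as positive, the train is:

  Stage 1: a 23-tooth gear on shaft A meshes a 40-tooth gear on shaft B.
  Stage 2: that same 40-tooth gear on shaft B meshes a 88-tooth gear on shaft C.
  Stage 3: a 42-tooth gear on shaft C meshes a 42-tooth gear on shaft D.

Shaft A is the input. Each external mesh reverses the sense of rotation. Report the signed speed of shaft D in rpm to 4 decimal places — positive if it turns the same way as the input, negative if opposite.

-523.2500 rpm (opposite to input, |ω| = 523.2500 rpm)

Stage 1 [23T→40T]: ω = 2002.0000×23/40 = 1151.1500 rpm, dir flips to −; running = −1151.1500
Stage 2 [40T→88T]: ω = 1151.1500×40/88 = 523.2500 rpm, dir flips to +; running = +523.2500
Stage 3 [42T→42T]: ω = 523.2500×42/42 = 523.2500 rpm, dir flips to −; running = −523.2500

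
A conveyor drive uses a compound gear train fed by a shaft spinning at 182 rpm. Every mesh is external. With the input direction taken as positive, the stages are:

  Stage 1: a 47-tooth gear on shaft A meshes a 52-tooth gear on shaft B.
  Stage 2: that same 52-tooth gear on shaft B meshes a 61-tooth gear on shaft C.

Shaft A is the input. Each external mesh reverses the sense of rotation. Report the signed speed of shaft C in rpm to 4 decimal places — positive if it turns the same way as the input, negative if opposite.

Stage 1 [47T→52T]: ω = 182.0000×47/52 = 164.5000 rpm, dir flips to −; running = −164.5000
Stage 2 [52T→61T]: ω = 164.5000×52/61 = 140.2295 rpm, dir flips to +; running = +140.2295

+140.2295 rpm (same as input, |ω| = 140.2295 rpm)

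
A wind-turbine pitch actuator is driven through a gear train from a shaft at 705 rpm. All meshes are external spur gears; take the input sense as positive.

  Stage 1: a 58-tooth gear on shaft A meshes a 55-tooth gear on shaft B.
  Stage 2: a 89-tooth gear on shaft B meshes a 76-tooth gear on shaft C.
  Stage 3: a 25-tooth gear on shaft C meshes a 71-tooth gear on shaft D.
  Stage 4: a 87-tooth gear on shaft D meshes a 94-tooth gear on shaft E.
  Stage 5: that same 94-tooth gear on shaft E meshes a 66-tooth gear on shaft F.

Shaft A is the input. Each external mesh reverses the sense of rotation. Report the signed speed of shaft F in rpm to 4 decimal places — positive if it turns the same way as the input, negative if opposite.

Stage 1 [58T→55T]: ω = 705.0000×58/55 = 743.4545 rpm, dir flips to −; running = −743.4545
Stage 2 [89T→76T]: ω = 743.4545×89/76 = 870.6244 rpm, dir flips to +; running = +870.6244
Stage 3 [25T→71T]: ω = 870.6244×25/71 = 306.5579 rpm, dir flips to −; running = −306.5579
Stage 4 [87T→94T]: ω = 306.5579×87/94 = 283.7291 rpm, dir flips to +; running = +283.7291
Stage 5 [94T→66T]: ω = 283.7291×94/66 = 404.0990 rpm, dir flips to −; running = −404.0990

-404.0990 rpm (opposite to input, |ω| = 404.0990 rpm)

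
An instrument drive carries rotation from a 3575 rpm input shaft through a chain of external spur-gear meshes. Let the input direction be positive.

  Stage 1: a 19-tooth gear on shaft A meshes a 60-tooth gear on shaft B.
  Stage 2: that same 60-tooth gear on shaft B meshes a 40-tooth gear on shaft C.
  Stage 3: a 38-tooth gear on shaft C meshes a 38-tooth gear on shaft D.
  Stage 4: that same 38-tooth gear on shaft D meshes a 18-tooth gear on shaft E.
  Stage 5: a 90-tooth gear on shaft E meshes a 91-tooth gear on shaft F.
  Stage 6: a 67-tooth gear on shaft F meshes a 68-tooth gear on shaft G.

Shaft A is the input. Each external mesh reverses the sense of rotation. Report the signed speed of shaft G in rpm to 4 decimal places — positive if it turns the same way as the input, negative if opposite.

+3493.3955 rpm (same as input, |ω| = 3493.3955 rpm)

Stage 1 [19T→60T]: ω = 3575.0000×19/60 = 1132.0833 rpm, dir flips to −; running = −1132.0833
Stage 2 [60T→40T]: ω = 1132.0833×60/40 = 1698.1250 rpm, dir flips to +; running = +1698.1250
Stage 3 [38T→38T]: ω = 1698.1250×38/38 = 1698.1250 rpm, dir flips to −; running = −1698.1250
Stage 4 [38T→18T]: ω = 1698.1250×38/18 = 3584.9306 rpm, dir flips to +; running = +3584.9306
Stage 5 [90T→91T]: ω = 3584.9306×90/91 = 3545.5357 rpm, dir flips to −; running = −3545.5357
Stage 6 [67T→68T]: ω = 3545.5357×67/68 = 3493.3955 rpm, dir flips to +; running = +3493.3955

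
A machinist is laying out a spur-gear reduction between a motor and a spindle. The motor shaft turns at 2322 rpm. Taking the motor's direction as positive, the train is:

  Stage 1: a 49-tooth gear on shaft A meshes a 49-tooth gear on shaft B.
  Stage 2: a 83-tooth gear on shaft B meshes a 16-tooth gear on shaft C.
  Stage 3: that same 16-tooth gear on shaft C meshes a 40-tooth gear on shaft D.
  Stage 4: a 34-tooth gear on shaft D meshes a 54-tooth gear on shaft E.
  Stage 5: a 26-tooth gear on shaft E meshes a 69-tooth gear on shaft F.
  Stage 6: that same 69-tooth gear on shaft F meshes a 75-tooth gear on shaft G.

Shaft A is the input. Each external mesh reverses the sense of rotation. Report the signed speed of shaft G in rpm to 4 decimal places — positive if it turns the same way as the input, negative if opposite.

+1051.6653 rpm (same as input, |ω| = 1051.6653 rpm)

Stage 1 [49T→49T]: ω = 2322.0000×49/49 = 2322.0000 rpm, dir flips to −; running = −2322.0000
Stage 2 [83T→16T]: ω = 2322.0000×83/16 = 12045.3750 rpm, dir flips to +; running = +12045.3750
Stage 3 [16T→40T]: ω = 12045.3750×16/40 = 4818.1500 rpm, dir flips to −; running = −4818.1500
Stage 4 [34T→54T]: ω = 4818.1500×34/54 = 3033.6500 rpm, dir flips to +; running = +3033.6500
Stage 5 [26T→69T]: ω = 3033.6500×26/69 = 1143.1145 rpm, dir flips to −; running = −1143.1145
Stage 6 [69T→75T]: ω = 1143.1145×69/75 = 1051.6653 rpm, dir flips to +; running = +1051.6653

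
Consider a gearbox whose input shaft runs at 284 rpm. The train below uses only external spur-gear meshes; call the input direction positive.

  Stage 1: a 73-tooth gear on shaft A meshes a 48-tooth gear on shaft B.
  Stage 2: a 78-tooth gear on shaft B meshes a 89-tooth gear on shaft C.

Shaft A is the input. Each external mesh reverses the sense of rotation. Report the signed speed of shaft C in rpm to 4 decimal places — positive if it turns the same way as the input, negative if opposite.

Stage 1 [73T→48T]: ω = 284.0000×73/48 = 431.9167 rpm, dir flips to −; running = −431.9167
Stage 2 [78T→89T]: ω = 431.9167×78/89 = 378.5337 rpm, dir flips to +; running = +378.5337

+378.5337 rpm (same as input, |ω| = 378.5337 rpm)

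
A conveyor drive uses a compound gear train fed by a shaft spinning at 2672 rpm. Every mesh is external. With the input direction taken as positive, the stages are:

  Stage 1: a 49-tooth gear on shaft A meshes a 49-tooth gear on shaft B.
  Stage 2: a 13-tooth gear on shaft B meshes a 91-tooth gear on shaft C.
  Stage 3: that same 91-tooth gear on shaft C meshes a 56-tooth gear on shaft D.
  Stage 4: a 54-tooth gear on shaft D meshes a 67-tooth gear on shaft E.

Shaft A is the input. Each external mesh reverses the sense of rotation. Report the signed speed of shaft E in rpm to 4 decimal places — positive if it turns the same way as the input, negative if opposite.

Stage 1 [49T→49T]: ω = 2672.0000×49/49 = 2672.0000 rpm, dir flips to −; running = −2672.0000
Stage 2 [13T→91T]: ω = 2672.0000×13/91 = 381.7143 rpm, dir flips to +; running = +381.7143
Stage 3 [91T→56T]: ω = 381.7143×91/56 = 620.2857 rpm, dir flips to −; running = −620.2857
Stage 4 [54T→67T]: ω = 620.2857×54/67 = 499.9318 rpm, dir flips to +; running = +499.9318

+499.9318 rpm (same as input, |ω| = 499.9318 rpm)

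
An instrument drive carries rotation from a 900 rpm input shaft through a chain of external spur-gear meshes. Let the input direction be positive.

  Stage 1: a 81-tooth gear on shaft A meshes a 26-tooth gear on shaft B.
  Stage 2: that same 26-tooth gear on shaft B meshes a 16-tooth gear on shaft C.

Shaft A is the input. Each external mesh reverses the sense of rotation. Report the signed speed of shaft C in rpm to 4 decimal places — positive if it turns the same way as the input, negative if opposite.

Stage 1 [81T→26T]: ω = 900.0000×81/26 = 2803.8462 rpm, dir flips to −; running = −2803.8462
Stage 2 [26T→16T]: ω = 2803.8462×26/16 = 4556.2500 rpm, dir flips to +; running = +4556.2500

+4556.2500 rpm (same as input, |ω| = 4556.2500 rpm)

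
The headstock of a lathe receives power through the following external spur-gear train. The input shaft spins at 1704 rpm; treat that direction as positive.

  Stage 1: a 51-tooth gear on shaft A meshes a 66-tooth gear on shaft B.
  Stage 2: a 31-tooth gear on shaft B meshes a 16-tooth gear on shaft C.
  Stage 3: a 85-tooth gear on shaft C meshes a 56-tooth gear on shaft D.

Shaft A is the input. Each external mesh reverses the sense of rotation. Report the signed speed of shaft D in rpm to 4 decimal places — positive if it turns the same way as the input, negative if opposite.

Stage 1 [51T→66T]: ω = 1704.0000×51/66 = 1316.7273 rpm, dir flips to −; running = −1316.7273
Stage 2 [31T→16T]: ω = 1316.7273×31/16 = 2551.1591 rpm, dir flips to +; running = +2551.1591
Stage 3 [85T→56T]: ω = 2551.1591×85/56 = 3872.2950 rpm, dir flips to −; running = −3872.2950

-3872.2950 rpm (opposite to input, |ω| = 3872.2950 rpm)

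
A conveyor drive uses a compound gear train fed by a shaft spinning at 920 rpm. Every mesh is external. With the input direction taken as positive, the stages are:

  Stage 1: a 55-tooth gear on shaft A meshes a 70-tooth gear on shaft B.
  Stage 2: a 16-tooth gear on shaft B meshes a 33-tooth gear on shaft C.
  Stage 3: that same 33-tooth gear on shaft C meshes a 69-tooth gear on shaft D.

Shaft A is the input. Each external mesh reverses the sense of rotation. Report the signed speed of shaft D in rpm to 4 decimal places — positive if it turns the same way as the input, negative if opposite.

Stage 1 [55T→70T]: ω = 920.0000×55/70 = 722.8571 rpm, dir flips to −; running = −722.8571
Stage 2 [16T→33T]: ω = 722.8571×16/33 = 350.4762 rpm, dir flips to +; running = +350.4762
Stage 3 [33T→69T]: ω = 350.4762×33/69 = 167.6190 rpm, dir flips to −; running = −167.6190

-167.6190 rpm (opposite to input, |ω| = 167.6190 rpm)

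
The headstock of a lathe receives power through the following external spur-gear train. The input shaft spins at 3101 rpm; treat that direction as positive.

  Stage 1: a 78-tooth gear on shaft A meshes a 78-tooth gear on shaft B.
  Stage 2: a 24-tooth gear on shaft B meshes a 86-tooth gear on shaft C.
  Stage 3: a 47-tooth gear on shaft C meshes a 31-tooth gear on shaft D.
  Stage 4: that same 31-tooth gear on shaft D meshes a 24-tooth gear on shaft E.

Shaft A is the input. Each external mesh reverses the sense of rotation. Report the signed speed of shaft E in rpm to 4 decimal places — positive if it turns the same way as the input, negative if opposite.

+1694.7326 rpm (same as input, |ω| = 1694.7326 rpm)

Stage 1 [78T→78T]: ω = 3101.0000×78/78 = 3101.0000 rpm, dir flips to −; running = −3101.0000
Stage 2 [24T→86T]: ω = 3101.0000×24/86 = 865.3953 rpm, dir flips to +; running = +865.3953
Stage 3 [47T→31T]: ω = 865.3953×47/31 = 1312.0510 rpm, dir flips to −; running = −1312.0510
Stage 4 [31T→24T]: ω = 1312.0510×31/24 = 1694.7326 rpm, dir flips to +; running = +1694.7326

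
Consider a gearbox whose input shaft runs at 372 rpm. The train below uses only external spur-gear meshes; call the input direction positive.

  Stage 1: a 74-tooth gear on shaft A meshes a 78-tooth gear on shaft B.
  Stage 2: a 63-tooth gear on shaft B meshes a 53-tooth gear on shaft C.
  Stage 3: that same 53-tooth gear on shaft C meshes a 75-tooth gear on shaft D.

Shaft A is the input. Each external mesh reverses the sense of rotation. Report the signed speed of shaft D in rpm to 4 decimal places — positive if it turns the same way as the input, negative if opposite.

-296.4554 rpm (opposite to input, |ω| = 296.4554 rpm)

Stage 1 [74T→78T]: ω = 372.0000×74/78 = 352.9231 rpm, dir flips to −; running = −352.9231
Stage 2 [63T→53T]: ω = 352.9231×63/53 = 419.5123 rpm, dir flips to +; running = +419.5123
Stage 3 [53T→75T]: ω = 419.5123×53/75 = 296.4554 rpm, dir flips to −; running = −296.4554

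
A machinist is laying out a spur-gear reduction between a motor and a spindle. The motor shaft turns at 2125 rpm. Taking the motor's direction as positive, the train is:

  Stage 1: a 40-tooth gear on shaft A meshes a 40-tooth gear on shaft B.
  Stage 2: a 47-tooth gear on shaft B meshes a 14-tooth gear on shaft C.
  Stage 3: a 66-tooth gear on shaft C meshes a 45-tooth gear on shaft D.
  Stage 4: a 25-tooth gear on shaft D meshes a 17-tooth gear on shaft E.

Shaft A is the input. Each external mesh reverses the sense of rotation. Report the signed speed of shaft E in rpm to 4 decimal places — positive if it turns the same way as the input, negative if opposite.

+15386.9048 rpm (same as input, |ω| = 15386.9048 rpm)

Stage 1 [40T→40T]: ω = 2125.0000×40/40 = 2125.0000 rpm, dir flips to −; running = −2125.0000
Stage 2 [47T→14T]: ω = 2125.0000×47/14 = 7133.9286 rpm, dir flips to +; running = +7133.9286
Stage 3 [66T→45T]: ω = 7133.9286×66/45 = 10463.0952 rpm, dir flips to −; running = −10463.0952
Stage 4 [25T→17T]: ω = 10463.0952×25/17 = 15386.9048 rpm, dir flips to +; running = +15386.9048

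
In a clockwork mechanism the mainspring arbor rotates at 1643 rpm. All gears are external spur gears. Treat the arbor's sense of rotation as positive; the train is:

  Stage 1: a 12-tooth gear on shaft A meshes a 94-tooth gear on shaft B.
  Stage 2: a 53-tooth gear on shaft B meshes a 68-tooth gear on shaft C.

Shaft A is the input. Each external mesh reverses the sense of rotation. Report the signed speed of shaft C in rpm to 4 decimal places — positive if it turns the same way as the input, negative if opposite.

+163.4775 rpm (same as input, |ω| = 163.4775 rpm)

Stage 1 [12T→94T]: ω = 1643.0000×12/94 = 209.7447 rpm, dir flips to −; running = −209.7447
Stage 2 [53T→68T]: ω = 209.7447×53/68 = 163.4775 rpm, dir flips to +; running = +163.4775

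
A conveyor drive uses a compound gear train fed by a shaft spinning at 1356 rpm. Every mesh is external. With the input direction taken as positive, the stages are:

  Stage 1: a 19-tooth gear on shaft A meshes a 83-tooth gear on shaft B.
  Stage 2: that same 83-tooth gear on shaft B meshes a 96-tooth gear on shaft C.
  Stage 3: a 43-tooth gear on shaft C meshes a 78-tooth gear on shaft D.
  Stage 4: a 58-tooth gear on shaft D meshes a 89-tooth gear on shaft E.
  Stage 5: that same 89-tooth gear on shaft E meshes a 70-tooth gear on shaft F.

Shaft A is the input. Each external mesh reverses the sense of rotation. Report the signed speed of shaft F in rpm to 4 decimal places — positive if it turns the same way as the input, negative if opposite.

Stage 1 [19T→83T]: ω = 1356.0000×19/83 = 310.4096 rpm, dir flips to −; running = −310.4096
Stage 2 [83T→96T]: ω = 310.4096×83/96 = 268.3750 rpm, dir flips to +; running = +268.3750
Stage 3 [43T→78T]: ω = 268.3750×43/78 = 147.9503 rpm, dir flips to −; running = −147.9503
Stage 4 [58T→89T]: ω = 147.9503×58/89 = 96.4171 rpm, dir flips to +; running = +96.4171
Stage 5 [89T→70T]: ω = 96.4171×89/70 = 122.5874 rpm, dir flips to −; running = −122.5874

-122.5874 rpm (opposite to input, |ω| = 122.5874 rpm)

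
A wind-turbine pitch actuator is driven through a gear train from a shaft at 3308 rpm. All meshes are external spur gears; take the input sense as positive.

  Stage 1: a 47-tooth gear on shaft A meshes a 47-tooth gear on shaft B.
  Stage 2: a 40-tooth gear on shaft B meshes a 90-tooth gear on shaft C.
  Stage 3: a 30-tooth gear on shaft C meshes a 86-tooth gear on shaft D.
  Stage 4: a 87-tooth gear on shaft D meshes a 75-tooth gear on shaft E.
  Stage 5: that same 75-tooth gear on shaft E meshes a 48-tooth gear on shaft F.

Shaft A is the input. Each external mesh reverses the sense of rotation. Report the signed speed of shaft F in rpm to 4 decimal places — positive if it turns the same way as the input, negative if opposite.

-929.5736 rpm (opposite to input, |ω| = 929.5736 rpm)

Stage 1 [47T→47T]: ω = 3308.0000×47/47 = 3308.0000 rpm, dir flips to −; running = −3308.0000
Stage 2 [40T→90T]: ω = 3308.0000×40/90 = 1470.2222 rpm, dir flips to +; running = +1470.2222
Stage 3 [30T→86T]: ω = 1470.2222×30/86 = 512.8682 rpm, dir flips to −; running = −512.8682
Stage 4 [87T→75T]: ω = 512.8682×87/75 = 594.9271 rpm, dir flips to +; running = +594.9271
Stage 5 [75T→48T]: ω = 594.9271×75/48 = 929.5736 rpm, dir flips to −; running = −929.5736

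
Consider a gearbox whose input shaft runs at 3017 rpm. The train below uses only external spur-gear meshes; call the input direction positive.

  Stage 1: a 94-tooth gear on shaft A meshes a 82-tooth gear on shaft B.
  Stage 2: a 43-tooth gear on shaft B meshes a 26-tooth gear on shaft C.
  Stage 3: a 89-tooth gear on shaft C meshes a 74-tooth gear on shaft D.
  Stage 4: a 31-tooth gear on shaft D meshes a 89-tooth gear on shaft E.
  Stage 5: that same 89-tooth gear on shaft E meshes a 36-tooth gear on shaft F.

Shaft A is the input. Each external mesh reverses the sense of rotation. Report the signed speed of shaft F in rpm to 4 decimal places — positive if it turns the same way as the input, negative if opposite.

Stage 1 [94T→82T]: ω = 3017.0000×94/82 = 3458.5122 rpm, dir flips to −; running = −3458.5122
Stage 2 [43T→26T]: ω = 3458.5122×43/26 = 5719.8471 rpm, dir flips to +; running = +5719.8471
Stage 3 [89T→74T]: ω = 5719.8471×89/74 = 6879.2756 rpm, dir flips to −; running = −6879.2756
Stage 4 [31T→89T]: ω = 6879.2756×31/89 = 2396.1522 rpm, dir flips to +; running = +2396.1522
Stage 5 [89T→36T]: ω = 2396.1522×89/36 = 5923.8206 rpm, dir flips to −; running = −5923.8206

-5923.8206 rpm (opposite to input, |ω| = 5923.8206 rpm)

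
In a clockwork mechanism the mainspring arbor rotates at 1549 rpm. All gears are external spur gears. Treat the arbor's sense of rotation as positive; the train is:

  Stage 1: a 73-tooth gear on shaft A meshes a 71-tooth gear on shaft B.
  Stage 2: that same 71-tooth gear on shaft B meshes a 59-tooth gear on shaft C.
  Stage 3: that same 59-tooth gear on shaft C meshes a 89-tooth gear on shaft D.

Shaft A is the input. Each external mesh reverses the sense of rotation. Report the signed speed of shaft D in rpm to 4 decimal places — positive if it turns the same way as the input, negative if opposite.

-1270.5281 rpm (opposite to input, |ω| = 1270.5281 rpm)

Stage 1 [73T→71T]: ω = 1549.0000×73/71 = 1592.6338 rpm, dir flips to −; running = −1592.6338
Stage 2 [71T→59T]: ω = 1592.6338×71/59 = 1916.5593 rpm, dir flips to +; running = +1916.5593
Stage 3 [59T→89T]: ω = 1916.5593×59/89 = 1270.5281 rpm, dir flips to −; running = −1270.5281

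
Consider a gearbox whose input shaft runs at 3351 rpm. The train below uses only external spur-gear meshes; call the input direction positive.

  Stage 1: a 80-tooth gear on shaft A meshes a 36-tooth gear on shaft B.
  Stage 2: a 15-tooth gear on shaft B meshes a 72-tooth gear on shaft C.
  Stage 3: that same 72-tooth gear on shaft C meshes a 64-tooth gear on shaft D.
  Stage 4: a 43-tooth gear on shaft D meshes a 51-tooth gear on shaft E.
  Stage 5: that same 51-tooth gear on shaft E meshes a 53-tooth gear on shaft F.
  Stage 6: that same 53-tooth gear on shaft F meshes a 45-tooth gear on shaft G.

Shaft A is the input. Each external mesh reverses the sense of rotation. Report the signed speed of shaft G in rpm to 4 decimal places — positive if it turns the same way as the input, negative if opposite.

Stage 1 [80T→36T]: ω = 3351.0000×80/36 = 7446.6667 rpm, dir flips to −; running = −7446.6667
Stage 2 [15T→72T]: ω = 7446.6667×15/72 = 1551.3889 rpm, dir flips to +; running = +1551.3889
Stage 3 [72T→64T]: ω = 1551.3889×72/64 = 1745.3125 rpm, dir flips to −; running = −1745.3125
Stage 4 [43T→51T]: ω = 1745.3125×43/51 = 1471.5380 rpm, dir flips to +; running = +1471.5380
Stage 5 [51T→53T]: ω = 1471.5380×51/53 = 1416.0083 rpm, dir flips to −; running = −1416.0083
Stage 6 [53T→45T]: ω = 1416.0083×53/45 = 1667.7431 rpm, dir flips to +; running = +1667.7431

+1667.7431 rpm (same as input, |ω| = 1667.7431 rpm)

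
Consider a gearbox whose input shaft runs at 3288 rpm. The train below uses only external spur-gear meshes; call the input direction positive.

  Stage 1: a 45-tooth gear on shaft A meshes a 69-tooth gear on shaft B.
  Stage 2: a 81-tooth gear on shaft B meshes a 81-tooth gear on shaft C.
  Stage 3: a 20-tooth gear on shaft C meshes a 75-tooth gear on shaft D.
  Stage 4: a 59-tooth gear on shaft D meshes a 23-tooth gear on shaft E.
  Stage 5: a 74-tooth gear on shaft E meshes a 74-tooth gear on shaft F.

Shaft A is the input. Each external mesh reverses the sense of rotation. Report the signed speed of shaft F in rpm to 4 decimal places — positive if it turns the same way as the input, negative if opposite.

Stage 1 [45T→69T]: ω = 3288.0000×45/69 = 2144.3478 rpm, dir flips to −; running = −2144.3478
Stage 2 [81T→81T]: ω = 2144.3478×81/81 = 2144.3478 rpm, dir flips to +; running = +2144.3478
Stage 3 [20T→75T]: ω = 2144.3478×20/75 = 571.8261 rpm, dir flips to −; running = −571.8261
Stage 4 [59T→23T]: ω = 571.8261×59/23 = 1466.8582 rpm, dir flips to +; running = +1466.8582
Stage 5 [74T→74T]: ω = 1466.8582×74/74 = 1466.8582 rpm, dir flips to −; running = −1466.8582

-1466.8582 rpm (opposite to input, |ω| = 1466.8582 rpm)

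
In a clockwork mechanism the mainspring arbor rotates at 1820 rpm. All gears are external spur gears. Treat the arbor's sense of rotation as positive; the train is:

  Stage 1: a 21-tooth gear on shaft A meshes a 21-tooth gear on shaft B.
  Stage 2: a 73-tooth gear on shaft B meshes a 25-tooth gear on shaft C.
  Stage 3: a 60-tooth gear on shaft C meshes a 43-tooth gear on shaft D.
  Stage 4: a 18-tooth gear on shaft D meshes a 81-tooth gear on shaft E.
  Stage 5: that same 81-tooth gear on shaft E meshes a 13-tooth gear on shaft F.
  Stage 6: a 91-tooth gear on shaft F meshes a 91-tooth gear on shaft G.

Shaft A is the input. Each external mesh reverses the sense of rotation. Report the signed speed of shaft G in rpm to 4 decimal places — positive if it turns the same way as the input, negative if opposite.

Stage 1 [21T→21T]: ω = 1820.0000×21/21 = 1820.0000 rpm, dir flips to −; running = −1820.0000
Stage 2 [73T→25T]: ω = 1820.0000×73/25 = 5314.4000 rpm, dir flips to +; running = +5314.4000
Stage 3 [60T→43T]: ω = 5314.4000×60/43 = 7415.4419 rpm, dir flips to −; running = −7415.4419
Stage 4 [18T→81T]: ω = 7415.4419×18/81 = 1647.8760 rpm, dir flips to +; running = +1647.8760
Stage 5 [81T→13T]: ω = 1647.8760×81/13 = 10267.5349 rpm, dir flips to −; running = −10267.5349
Stage 6 [91T→91T]: ω = 10267.5349×91/91 = 10267.5349 rpm, dir flips to +; running = +10267.5349

+10267.5349 rpm (same as input, |ω| = 10267.5349 rpm)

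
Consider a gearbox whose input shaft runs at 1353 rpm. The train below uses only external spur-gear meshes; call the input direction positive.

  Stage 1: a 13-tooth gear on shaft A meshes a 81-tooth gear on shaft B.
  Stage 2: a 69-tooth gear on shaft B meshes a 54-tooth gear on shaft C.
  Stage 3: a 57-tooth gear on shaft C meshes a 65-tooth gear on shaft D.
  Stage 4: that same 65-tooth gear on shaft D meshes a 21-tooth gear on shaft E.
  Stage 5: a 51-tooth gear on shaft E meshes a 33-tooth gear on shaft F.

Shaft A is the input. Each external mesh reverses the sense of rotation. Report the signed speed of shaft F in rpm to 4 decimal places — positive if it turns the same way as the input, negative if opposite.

Stage 1 [13T→81T]: ω = 1353.0000×13/81 = 217.1481 rpm, dir flips to −; running = −217.1481
Stage 2 [69T→54T]: ω = 217.1481×69/54 = 277.4671 rpm, dir flips to +; running = +277.4671
Stage 3 [57T→65T]: ω = 277.4671×57/65 = 243.3173 rpm, dir flips to −; running = −243.3173
Stage 4 [65T→21T]: ω = 243.3173×65/21 = 753.1249 rpm, dir flips to +; running = +753.1249
Stage 5 [51T→33T]: ω = 753.1249×51/33 = 1163.9203 rpm, dir flips to −; running = −1163.9203

-1163.9203 rpm (opposite to input, |ω| = 1163.9203 rpm)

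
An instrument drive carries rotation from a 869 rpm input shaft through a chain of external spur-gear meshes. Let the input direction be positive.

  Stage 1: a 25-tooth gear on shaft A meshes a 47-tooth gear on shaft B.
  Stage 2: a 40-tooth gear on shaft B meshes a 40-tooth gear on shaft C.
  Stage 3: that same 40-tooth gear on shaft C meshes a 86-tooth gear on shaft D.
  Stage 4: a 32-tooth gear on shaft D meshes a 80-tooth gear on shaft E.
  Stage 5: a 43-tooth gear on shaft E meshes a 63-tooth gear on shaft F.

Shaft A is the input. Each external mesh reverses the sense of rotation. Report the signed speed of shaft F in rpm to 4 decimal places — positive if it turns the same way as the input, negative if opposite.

-58.6964 rpm (opposite to input, |ω| = 58.6964 rpm)

Stage 1 [25T→47T]: ω = 869.0000×25/47 = 462.2340 rpm, dir flips to −; running = −462.2340
Stage 2 [40T→40T]: ω = 462.2340×40/40 = 462.2340 rpm, dir flips to +; running = +462.2340
Stage 3 [40T→86T]: ω = 462.2340×40/86 = 214.9926 rpm, dir flips to −; running = −214.9926
Stage 4 [32T→80T]: ω = 214.9926×32/80 = 85.9970 rpm, dir flips to +; running = +85.9970
Stage 5 [43T→63T]: ω = 85.9970×43/63 = 58.6964 rpm, dir flips to −; running = −58.6964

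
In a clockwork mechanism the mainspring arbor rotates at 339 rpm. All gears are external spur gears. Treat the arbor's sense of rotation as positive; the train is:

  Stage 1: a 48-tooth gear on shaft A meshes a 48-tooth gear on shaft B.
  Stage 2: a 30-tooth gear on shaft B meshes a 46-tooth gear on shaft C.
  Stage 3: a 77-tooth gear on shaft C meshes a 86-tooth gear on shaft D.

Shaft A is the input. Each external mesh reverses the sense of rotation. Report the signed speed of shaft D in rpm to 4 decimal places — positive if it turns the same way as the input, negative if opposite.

Stage 1 [48T→48T]: ω = 339.0000×48/48 = 339.0000 rpm, dir flips to −; running = −339.0000
Stage 2 [30T→46T]: ω = 339.0000×30/46 = 221.0870 rpm, dir flips to +; running = +221.0870
Stage 3 [77T→86T]: ω = 221.0870×77/86 = 197.9499 rpm, dir flips to −; running = −197.9499

-197.9499 rpm (opposite to input, |ω| = 197.9499 rpm)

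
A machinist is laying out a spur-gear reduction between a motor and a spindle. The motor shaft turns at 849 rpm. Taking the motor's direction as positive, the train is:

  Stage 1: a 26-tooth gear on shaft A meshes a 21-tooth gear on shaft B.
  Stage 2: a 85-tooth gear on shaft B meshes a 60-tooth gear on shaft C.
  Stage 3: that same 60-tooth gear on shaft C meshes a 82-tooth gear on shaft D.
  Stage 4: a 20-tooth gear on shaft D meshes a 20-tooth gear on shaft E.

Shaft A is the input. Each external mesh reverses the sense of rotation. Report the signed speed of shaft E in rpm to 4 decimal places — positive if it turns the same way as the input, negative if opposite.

+1089.5993 rpm (same as input, |ω| = 1089.5993 rpm)

Stage 1 [26T→21T]: ω = 849.0000×26/21 = 1051.1429 rpm, dir flips to −; running = −1051.1429
Stage 2 [85T→60T]: ω = 1051.1429×85/60 = 1489.1190 rpm, dir flips to +; running = +1489.1190
Stage 3 [60T→82T]: ω = 1489.1190×60/82 = 1089.5993 rpm, dir flips to −; running = −1089.5993
Stage 4 [20T→20T]: ω = 1089.5993×20/20 = 1089.5993 rpm, dir flips to +; running = +1089.5993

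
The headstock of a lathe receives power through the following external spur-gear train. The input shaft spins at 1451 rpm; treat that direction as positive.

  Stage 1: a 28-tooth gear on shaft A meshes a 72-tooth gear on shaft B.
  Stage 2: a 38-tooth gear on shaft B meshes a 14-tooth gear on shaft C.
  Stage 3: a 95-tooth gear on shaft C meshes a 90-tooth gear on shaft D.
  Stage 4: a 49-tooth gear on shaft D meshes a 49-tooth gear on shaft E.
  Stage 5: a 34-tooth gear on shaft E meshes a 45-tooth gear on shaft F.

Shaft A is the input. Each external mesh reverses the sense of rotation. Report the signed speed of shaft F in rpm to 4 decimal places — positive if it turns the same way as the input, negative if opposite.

-1221.5071 rpm (opposite to input, |ω| = 1221.5071 rpm)

Stage 1 [28T→72T]: ω = 1451.0000×28/72 = 564.2778 rpm, dir flips to −; running = −564.2778
Stage 2 [38T→14T]: ω = 564.2778×38/14 = 1531.6111 rpm, dir flips to +; running = +1531.6111
Stage 3 [95T→90T]: ω = 1531.6111×95/90 = 1616.7006 rpm, dir flips to −; running = −1616.7006
Stage 4 [49T→49T]: ω = 1616.7006×49/49 = 1616.7006 rpm, dir flips to +; running = +1616.7006
Stage 5 [34T→45T]: ω = 1616.7006×34/45 = 1221.5071 rpm, dir flips to −; running = −1221.5071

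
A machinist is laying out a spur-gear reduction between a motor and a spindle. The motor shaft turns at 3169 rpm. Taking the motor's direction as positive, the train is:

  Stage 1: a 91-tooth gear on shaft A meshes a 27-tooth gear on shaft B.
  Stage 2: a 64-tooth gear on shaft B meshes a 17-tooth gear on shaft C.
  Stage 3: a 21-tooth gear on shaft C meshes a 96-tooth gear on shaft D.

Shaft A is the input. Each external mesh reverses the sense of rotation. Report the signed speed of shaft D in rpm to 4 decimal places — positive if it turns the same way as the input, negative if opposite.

Stage 1 [91T→27T]: ω = 3169.0000×91/27 = 10680.7037 rpm, dir flips to −; running = −10680.7037
Stage 2 [64T→17T]: ω = 10680.7037×64/17 = 40209.7081 rpm, dir flips to +; running = +40209.7081
Stage 3 [21T→96T]: ω = 40209.7081×21/96 = 8795.8736 rpm, dir flips to −; running = −8795.8736

-8795.8736 rpm (opposite to input, |ω| = 8795.8736 rpm)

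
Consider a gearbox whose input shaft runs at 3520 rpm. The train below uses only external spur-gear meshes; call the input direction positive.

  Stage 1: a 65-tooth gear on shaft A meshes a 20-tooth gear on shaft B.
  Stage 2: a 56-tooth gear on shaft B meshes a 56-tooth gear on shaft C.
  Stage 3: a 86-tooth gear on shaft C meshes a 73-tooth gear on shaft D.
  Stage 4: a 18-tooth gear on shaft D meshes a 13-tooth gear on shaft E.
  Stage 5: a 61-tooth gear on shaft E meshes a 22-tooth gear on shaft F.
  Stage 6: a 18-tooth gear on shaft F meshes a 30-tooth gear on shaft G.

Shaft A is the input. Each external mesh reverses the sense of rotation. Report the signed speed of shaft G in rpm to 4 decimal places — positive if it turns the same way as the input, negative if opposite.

+31044.8219 rpm (same as input, |ω| = 31044.8219 rpm)

Stage 1 [65T→20T]: ω = 3520.0000×65/20 = 11440.0000 rpm, dir flips to −; running = −11440.0000
Stage 2 [56T→56T]: ω = 11440.0000×56/56 = 11440.0000 rpm, dir flips to +; running = +11440.0000
Stage 3 [86T→73T]: ω = 11440.0000×86/73 = 13477.2603 rpm, dir flips to −; running = −13477.2603
Stage 4 [18T→13T]: ω = 13477.2603×18/13 = 18660.8219 rpm, dir flips to +; running = +18660.8219
Stage 5 [61T→22T]: ω = 18660.8219×61/22 = 51741.3699 rpm, dir flips to −; running = −51741.3699
Stage 6 [18T→30T]: ω = 51741.3699×18/30 = 31044.8219 rpm, dir flips to +; running = +31044.8219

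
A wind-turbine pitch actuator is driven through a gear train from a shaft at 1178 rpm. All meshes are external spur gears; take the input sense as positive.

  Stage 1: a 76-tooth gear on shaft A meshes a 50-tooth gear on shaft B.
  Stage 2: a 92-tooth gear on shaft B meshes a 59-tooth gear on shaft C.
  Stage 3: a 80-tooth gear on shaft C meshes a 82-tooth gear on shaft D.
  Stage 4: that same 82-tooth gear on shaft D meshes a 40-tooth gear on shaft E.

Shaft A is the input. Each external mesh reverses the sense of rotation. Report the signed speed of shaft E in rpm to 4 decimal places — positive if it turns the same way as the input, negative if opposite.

+5584.1193 rpm (same as input, |ω| = 5584.1193 rpm)

Stage 1 [76T→50T]: ω = 1178.0000×76/50 = 1790.5600 rpm, dir flips to −; running = −1790.5600
Stage 2 [92T→59T]: ω = 1790.5600×92/59 = 2792.0597 rpm, dir flips to +; running = +2792.0597
Stage 3 [80T→82T]: ω = 2792.0597×80/82 = 2723.9606 rpm, dir flips to −; running = −2723.9606
Stage 4 [82T→40T]: ω = 2723.9606×82/40 = 5584.1193 rpm, dir flips to +; running = +5584.1193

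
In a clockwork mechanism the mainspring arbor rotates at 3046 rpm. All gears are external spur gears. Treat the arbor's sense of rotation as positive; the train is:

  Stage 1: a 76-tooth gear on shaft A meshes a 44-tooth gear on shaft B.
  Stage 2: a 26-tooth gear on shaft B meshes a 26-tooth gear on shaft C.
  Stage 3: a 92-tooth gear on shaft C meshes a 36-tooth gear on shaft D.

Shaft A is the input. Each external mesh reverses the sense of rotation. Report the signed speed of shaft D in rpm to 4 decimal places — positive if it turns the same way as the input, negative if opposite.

Stage 1 [76T→44T]: ω = 3046.0000×76/44 = 5261.2727 rpm, dir flips to −; running = −5261.2727
Stage 2 [26T→26T]: ω = 5261.2727×26/26 = 5261.2727 rpm, dir flips to +; running = +5261.2727
Stage 3 [92T→36T]: ω = 5261.2727×92/36 = 13445.4747 rpm, dir flips to −; running = −13445.4747

-13445.4747 rpm (opposite to input, |ω| = 13445.4747 rpm)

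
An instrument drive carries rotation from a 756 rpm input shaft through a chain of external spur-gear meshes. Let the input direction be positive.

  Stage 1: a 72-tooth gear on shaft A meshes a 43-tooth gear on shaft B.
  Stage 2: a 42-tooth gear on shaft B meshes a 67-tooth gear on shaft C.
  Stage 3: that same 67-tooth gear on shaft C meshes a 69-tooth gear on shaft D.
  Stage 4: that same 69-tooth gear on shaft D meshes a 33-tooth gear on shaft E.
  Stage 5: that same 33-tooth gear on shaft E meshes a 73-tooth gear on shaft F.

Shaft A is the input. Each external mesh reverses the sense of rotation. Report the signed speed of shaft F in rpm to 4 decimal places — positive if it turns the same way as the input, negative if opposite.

-728.3033 rpm (opposite to input, |ω| = 728.3033 rpm)

Stage 1 [72T→43T]: ω = 756.0000×72/43 = 1265.8605 rpm, dir flips to −; running = −1265.8605
Stage 2 [42T→67T]: ω = 1265.8605×42/67 = 793.5245 rpm, dir flips to +; running = +793.5245
Stage 3 [67T→69T]: ω = 793.5245×67/69 = 770.5238 rpm, dir flips to −; running = −770.5238
Stage 4 [69T→33T]: ω = 770.5238×69/33 = 1611.0951 rpm, dir flips to +; running = +1611.0951
Stage 5 [33T→73T]: ω = 1611.0951×33/73 = 728.3033 rpm, dir flips to −; running = −728.3033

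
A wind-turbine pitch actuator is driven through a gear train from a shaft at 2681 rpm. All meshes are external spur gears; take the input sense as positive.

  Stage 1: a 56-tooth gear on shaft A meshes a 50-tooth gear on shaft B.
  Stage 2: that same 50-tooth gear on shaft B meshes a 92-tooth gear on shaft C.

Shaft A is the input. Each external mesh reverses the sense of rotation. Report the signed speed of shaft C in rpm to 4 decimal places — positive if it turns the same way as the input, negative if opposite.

Stage 1 [56T→50T]: ω = 2681.0000×56/50 = 3002.7200 rpm, dir flips to −; running = −3002.7200
Stage 2 [50T→92T]: ω = 3002.7200×50/92 = 1631.9130 rpm, dir flips to +; running = +1631.9130

+1631.9130 rpm (same as input, |ω| = 1631.9130 rpm)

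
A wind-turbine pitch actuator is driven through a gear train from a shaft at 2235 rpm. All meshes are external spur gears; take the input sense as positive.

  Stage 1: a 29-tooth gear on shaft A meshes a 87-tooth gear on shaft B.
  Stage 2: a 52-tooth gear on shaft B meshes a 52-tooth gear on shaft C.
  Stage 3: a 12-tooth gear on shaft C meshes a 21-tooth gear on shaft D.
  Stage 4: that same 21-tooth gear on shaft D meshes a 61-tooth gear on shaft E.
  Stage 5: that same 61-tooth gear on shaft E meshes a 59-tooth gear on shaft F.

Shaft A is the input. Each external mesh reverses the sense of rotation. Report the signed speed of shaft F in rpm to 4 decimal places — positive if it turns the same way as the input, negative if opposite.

Stage 1 [29T→87T]: ω = 2235.0000×29/87 = 745.0000 rpm, dir flips to −; running = −745.0000
Stage 2 [52T→52T]: ω = 745.0000×52/52 = 745.0000 rpm, dir flips to +; running = +745.0000
Stage 3 [12T→21T]: ω = 745.0000×12/21 = 425.7143 rpm, dir flips to −; running = −425.7143
Stage 4 [21T→61T]: ω = 425.7143×21/61 = 146.5574 rpm, dir flips to +; running = +146.5574
Stage 5 [61T→59T]: ω = 146.5574×61/59 = 151.5254 rpm, dir flips to −; running = −151.5254

-151.5254 rpm (opposite to input, |ω| = 151.5254 rpm)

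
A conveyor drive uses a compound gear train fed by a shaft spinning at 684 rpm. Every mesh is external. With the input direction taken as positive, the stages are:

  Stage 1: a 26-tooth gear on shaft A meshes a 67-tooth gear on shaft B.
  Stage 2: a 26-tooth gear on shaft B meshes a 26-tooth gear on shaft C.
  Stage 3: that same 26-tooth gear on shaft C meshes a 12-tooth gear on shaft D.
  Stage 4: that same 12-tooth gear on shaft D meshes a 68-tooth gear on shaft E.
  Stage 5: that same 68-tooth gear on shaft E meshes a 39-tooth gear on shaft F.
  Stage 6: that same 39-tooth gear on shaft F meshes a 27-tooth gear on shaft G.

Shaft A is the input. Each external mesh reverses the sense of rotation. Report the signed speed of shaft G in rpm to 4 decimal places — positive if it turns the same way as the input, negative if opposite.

+255.6020 rpm (same as input, |ω| = 255.6020 rpm)

Stage 1 [26T→67T]: ω = 684.0000×26/67 = 265.4328 rpm, dir flips to −; running = −265.4328
Stage 2 [26T→26T]: ω = 265.4328×26/26 = 265.4328 rpm, dir flips to +; running = +265.4328
Stage 3 [26T→12T]: ω = 265.4328×26/12 = 575.1045 rpm, dir flips to −; running = −575.1045
Stage 4 [12T→68T]: ω = 575.1045×12/68 = 101.4890 rpm, dir flips to +; running = +101.4890
Stage 5 [68T→39T]: ω = 101.4890×68/39 = 176.9552 rpm, dir flips to −; running = −176.9552
Stage 6 [39T→27T]: ω = 176.9552×39/27 = 255.6020 rpm, dir flips to +; running = +255.6020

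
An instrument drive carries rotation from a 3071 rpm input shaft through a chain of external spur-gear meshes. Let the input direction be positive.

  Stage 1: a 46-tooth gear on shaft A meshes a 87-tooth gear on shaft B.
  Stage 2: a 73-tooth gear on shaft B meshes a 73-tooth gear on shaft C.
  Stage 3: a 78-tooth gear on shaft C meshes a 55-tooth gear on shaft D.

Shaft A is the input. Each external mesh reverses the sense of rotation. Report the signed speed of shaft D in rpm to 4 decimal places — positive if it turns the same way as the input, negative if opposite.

Stage 1 [46T→87T]: ω = 3071.0000×46/87 = 1623.7471 rpm, dir flips to −; running = −1623.7471
Stage 2 [73T→73T]: ω = 1623.7471×73/73 = 1623.7471 rpm, dir flips to +; running = +1623.7471
Stage 3 [78T→55T]: ω = 1623.7471×78/55 = 2302.7687 rpm, dir flips to −; running = −2302.7687

-2302.7687 rpm (opposite to input, |ω| = 2302.7687 rpm)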